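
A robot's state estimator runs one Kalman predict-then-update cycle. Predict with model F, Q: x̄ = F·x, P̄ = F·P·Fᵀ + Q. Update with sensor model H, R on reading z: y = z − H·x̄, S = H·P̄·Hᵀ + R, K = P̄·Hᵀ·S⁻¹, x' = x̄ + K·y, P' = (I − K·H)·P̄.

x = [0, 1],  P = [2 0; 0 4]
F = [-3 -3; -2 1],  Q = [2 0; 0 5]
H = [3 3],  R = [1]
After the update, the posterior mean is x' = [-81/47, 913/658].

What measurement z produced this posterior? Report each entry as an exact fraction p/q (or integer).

x̄ = F·x = [-3, 1]
P̄ = F·P·Fᵀ + Q = [56 0; 0 17]
S = H·P̄·Hᵀ + R = [658]
K = P̄·Hᵀ·S⁻¹ = [12/47; 51/658]
x' − x̄ = [60/47, 255/658] = K·y
y = (KᵀK)⁻¹·Kᵀ·(x' − x̄) = [5]
z = y + H·x̄ = [5] + [-6] = [-1]

z = [-1]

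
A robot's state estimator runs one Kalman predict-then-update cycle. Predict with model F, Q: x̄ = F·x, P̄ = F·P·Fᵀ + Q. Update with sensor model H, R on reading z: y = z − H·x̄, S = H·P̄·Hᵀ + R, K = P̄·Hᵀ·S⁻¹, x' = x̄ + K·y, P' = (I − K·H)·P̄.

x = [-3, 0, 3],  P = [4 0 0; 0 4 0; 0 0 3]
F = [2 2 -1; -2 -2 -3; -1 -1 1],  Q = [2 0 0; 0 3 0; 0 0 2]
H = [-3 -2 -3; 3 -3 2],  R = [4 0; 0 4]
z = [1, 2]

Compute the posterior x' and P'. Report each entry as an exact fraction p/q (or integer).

x' = [-54779/16411, -23503/16411, 62247/16411]
P' = [115163/16411 26589/16411 -126473/16411; 26589/16411 11151/16411 -29251/16411; -126473/16411 -29251/16411 143437/16411]

x̄ = F·x = [-9, -3, 6]
P̄ = F·P·Fᵀ + Q = [37 -23 -19; -23 62 7; -19 7 13]
y = z − H·x̄ = [-14, 8]
S = H·P̄·Hᵀ + R = [168 212; 212 1049]
K = P̄·Hᵀ·S⁻¹ = [-4812/16411 3194/16411; -3579/16411 -3047/16411; 3805/32822 -1198/16411]
x' = x̄ + K·y = [-54779/16411, -23503/16411, 62247/16411]
P' = (I − K·H)·P̄ = [115163/16411 26589/16411 -126473/16411; 26589/16411 11151/16411 -29251/16411; -126473/16411 -29251/16411 143437/16411]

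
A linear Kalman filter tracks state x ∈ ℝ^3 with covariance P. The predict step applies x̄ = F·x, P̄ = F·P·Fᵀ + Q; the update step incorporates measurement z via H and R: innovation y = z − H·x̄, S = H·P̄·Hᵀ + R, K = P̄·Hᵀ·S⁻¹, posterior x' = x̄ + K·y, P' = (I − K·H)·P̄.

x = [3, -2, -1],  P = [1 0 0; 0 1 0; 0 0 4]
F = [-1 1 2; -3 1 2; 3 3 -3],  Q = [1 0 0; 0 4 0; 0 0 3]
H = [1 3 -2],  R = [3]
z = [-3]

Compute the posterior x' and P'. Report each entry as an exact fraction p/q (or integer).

x̄ = F·x = [-7, -13, 6]
P̄ = F·P·Fᵀ + Q = [19 20 -24; 20 30 -30; -24 -30 57]
y = z − H·x̄ = [55]
S = H·P̄·Hᵀ + R = [1096]
K = P̄·Hᵀ·S⁻¹ = [127/1096; 85/548; -57/274]
x' = x̄ + K·y = [-687/1096, -2449/548, -1491/274]
P' = (I − K·H)·P̄ = [4695/1096 165/548 663/274; 165/548 995/274 735/137; 663/274 735/137 1311/137]

x' = [-687/1096, -2449/548, -1491/274]
P' = [4695/1096 165/548 663/274; 165/548 995/274 735/137; 663/274 735/137 1311/137]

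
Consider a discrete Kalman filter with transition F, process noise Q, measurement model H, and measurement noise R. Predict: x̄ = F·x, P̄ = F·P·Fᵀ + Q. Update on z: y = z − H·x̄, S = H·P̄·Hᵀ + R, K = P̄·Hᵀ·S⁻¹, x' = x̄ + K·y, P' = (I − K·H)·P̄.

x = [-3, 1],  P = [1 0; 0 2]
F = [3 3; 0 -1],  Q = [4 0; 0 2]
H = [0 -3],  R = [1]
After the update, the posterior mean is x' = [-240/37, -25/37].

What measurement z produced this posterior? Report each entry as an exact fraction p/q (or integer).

z = [2]

x̄ = F·x = [-6, -1]
P̄ = F·P·Fᵀ + Q = [31 -6; -6 4]
S = H·P̄·Hᵀ + R = [37]
K = P̄·Hᵀ·S⁻¹ = [18/37; -12/37]
x' − x̄ = [-18/37, 12/37] = K·y
y = (KᵀK)⁻¹·Kᵀ·(x' − x̄) = [-1]
z = y + H·x̄ = [-1] + [3] = [2]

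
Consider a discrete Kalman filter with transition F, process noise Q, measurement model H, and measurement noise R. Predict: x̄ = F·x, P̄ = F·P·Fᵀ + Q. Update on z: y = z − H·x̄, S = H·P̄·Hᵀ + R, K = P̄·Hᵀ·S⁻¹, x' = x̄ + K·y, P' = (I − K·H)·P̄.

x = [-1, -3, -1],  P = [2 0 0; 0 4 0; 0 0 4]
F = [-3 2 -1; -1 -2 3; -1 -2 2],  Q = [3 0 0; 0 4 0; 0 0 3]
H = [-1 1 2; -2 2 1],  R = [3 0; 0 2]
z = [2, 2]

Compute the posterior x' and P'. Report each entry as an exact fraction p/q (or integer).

x' = [-2567/3139, -3250/9417, 8702/9417]
P' = [58813/6278 25040/3139 4881/3139; 25040/3139 71750/9417 6368/9417; 4881/3139 6368/9417 11948/9417]

x̄ = F·x = [-2, 4, 5]
P̄ = F·P·Fᵀ + Q = [41 -22 -18; -22 58 42; -18 42 37]
y = z − H·x̄ = [-14, -15]
S = H·P̄·Hᵀ + R = [534 660; 660 851]
K = P̄·Hᵀ·S⁻¹ = [3597/6278 -1926/3139; 3122/9417 -62/3139; 5207/9417 -767/3139]
x' = x̄ + K·y = [-2567/3139, -3250/9417, 8702/9417]
P' = (I − K·H)·P̄ = [58813/6278 25040/3139 4881/3139; 25040/3139 71750/9417 6368/9417; 4881/3139 6368/9417 11948/9417]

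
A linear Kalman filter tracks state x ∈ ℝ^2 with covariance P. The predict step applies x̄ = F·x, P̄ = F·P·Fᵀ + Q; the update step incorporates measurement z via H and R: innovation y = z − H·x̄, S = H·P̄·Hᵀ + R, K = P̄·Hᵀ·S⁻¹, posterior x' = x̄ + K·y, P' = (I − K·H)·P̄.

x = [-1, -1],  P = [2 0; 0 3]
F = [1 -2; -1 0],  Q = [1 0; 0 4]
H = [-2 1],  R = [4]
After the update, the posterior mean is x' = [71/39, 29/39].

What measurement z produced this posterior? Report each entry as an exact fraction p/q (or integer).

z = [-3]

x̄ = F·x = [1, 1]
P̄ = F·P·Fᵀ + Q = [15 -2; -2 6]
S = H·P̄·Hᵀ + R = [78]
K = P̄·Hᵀ·S⁻¹ = [-16/39; 5/39]
x' − x̄ = [32/39, -10/39] = K·y
y = (KᵀK)⁻¹·Kᵀ·(x' − x̄) = [-2]
z = y + H·x̄ = [-2] + [-1] = [-3]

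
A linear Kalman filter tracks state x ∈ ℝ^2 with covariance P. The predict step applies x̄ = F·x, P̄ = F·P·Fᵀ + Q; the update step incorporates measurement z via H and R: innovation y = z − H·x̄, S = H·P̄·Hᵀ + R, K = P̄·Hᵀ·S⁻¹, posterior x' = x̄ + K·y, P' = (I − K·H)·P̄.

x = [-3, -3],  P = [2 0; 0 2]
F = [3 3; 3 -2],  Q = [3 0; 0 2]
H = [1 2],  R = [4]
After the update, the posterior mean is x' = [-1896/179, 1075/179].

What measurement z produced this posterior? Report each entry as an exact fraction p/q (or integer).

z = [2]

x̄ = F·x = [-18, -3]
P̄ = F·P·Fᵀ + Q = [39 6; 6 28]
S = H·P̄·Hᵀ + R = [179]
K = P̄·Hᵀ·S⁻¹ = [51/179; 62/179]
x' − x̄ = [1326/179, 1612/179] = K·y
y = (KᵀK)⁻¹·Kᵀ·(x' − x̄) = [26]
z = y + H·x̄ = [26] + [-24] = [2]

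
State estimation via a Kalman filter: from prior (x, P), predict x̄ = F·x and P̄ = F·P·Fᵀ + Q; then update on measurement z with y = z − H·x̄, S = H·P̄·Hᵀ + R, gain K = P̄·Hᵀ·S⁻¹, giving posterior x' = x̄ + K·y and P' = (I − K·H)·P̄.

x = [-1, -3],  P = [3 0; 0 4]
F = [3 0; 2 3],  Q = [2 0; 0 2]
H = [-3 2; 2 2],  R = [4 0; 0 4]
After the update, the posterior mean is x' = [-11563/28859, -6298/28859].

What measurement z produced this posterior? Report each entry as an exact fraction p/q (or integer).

x̄ = F·x = [-3, -11]
P̄ = F·P·Fᵀ + Q = [29 18; 18 50]
S = H·P̄·Hᵀ + R = [249 -10; -10 464]
K = P̄·Hᵀ·S⁻¹ = [-5681/28859 5724/28859; 5676/28859 8581/28859]
x' − x̄ = [75014/28859, 311151/28859] = K·y
y = (KᵀK)⁻¹·Kᵀ·(x' − x̄) = [14, 27]
z = y + H·x̄ = [14, 27] + [-13, -28] = [1, -1]

z = [1, -1]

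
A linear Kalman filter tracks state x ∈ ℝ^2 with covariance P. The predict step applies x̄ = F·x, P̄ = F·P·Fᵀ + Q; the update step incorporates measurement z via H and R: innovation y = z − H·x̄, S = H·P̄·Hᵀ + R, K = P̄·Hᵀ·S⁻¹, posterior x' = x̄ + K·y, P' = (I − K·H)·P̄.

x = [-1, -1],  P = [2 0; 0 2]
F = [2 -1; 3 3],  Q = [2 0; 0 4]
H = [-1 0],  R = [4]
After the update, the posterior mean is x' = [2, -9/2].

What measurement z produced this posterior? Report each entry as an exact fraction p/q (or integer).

z = [-3]

x̄ = F·x = [-1, -6]
P̄ = F·P·Fᵀ + Q = [12 6; 6 40]
S = H·P̄·Hᵀ + R = [16]
K = P̄·Hᵀ·S⁻¹ = [-3/4; -3/8]
x' − x̄ = [3, 3/2] = K·y
y = (KᵀK)⁻¹·Kᵀ·(x' − x̄) = [-4]
z = y + H·x̄ = [-4] + [1] = [-3]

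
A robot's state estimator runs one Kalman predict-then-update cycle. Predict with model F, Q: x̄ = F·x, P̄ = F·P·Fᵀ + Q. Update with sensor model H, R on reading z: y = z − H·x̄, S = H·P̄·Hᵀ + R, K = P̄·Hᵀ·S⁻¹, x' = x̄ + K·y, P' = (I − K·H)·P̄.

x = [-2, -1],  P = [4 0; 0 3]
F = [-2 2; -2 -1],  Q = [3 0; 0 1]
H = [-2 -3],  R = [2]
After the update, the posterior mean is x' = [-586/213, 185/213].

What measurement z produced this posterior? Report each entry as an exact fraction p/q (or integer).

x̄ = F·x = [2, 5]
P̄ = F·P·Fᵀ + Q = [31 10; 10 20]
S = H·P̄·Hᵀ + R = [426]
K = P̄·Hᵀ·S⁻¹ = [-46/213; -40/213]
x' − x̄ = [-1012/213, -880/213] = K·y
y = (KᵀK)⁻¹·Kᵀ·(x' − x̄) = [22]
z = y + H·x̄ = [22] + [-19] = [3]

z = [3]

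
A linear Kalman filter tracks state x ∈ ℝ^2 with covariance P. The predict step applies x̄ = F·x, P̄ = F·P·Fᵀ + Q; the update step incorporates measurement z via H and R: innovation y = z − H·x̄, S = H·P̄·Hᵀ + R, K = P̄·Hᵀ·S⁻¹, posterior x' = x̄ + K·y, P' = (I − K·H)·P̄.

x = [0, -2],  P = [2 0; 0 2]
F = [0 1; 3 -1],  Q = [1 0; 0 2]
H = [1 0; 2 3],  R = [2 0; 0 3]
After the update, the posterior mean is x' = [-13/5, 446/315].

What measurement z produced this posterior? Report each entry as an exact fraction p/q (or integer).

z = [-3, -1]

x̄ = F·x = [-2, 2]
P̄ = F·P·Fᵀ + Q = [3 -2; -2 22]
S = H·P̄·Hᵀ + R = [5 0; 0 189]
K = P̄·Hᵀ·S⁻¹ = [3/5 0; -2/5 62/189]
x' − x̄ = [-3/5, -184/315] = K·y
y = (KᵀK)⁻¹·Kᵀ·(x' − x̄) = [-1, -3]
z = y + H·x̄ = [-1, -3] + [-2, 2] = [-3, -1]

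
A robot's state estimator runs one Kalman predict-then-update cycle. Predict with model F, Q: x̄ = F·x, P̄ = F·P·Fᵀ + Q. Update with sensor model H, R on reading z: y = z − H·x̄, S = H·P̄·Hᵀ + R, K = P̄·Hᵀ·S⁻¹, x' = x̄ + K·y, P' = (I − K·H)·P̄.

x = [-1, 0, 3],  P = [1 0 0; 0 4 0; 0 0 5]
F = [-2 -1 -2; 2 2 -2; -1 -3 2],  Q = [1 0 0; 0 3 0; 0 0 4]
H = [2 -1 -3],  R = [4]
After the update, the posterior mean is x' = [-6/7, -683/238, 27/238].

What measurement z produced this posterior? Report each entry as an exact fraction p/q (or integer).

x̄ = F·x = [-4, -8, 7]
P̄ = F·P·Fᵀ + Q = [29 8 -6; 8 43 -46; -6 -46 61]
S = H·P̄·Hᵀ + R = [476]
K = P̄·Hᵀ·S⁻¹ = [1/7; 111/476; -149/476]
x' − x̄ = [22/7, 1221/238, -1639/238] = K·y
y = (KᵀK)⁻¹·Kᵀ·(x' − x̄) = [22]
z = y + H·x̄ = [22] + [-21] = [1]

z = [1]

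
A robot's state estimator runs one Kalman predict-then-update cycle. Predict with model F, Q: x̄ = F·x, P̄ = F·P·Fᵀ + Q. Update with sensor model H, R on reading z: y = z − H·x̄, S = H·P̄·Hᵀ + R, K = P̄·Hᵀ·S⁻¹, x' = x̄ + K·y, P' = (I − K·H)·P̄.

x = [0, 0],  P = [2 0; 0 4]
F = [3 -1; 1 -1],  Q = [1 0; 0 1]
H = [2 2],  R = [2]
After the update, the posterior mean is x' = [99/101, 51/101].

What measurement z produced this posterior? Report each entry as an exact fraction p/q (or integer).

z = [3]

x̄ = F·x = [0, 0]
P̄ = F·P·Fᵀ + Q = [23 10; 10 7]
S = H·P̄·Hᵀ + R = [202]
K = P̄·Hᵀ·S⁻¹ = [33/101; 17/101]
x' − x̄ = [99/101, 51/101] = K·y
y = (KᵀK)⁻¹·Kᵀ·(x' − x̄) = [3]
z = y + H·x̄ = [3] + [0] = [3]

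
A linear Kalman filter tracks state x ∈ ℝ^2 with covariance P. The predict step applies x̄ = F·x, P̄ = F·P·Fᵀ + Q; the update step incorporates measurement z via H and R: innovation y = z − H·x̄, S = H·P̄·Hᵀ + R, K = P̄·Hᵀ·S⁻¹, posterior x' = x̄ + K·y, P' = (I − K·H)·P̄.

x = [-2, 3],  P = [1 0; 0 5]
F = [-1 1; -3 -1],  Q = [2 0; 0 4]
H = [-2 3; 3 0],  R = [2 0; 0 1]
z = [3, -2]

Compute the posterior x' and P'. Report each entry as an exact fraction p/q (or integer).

x̄ = F·x = [5, 3]
P̄ = F·P·Fᵀ + Q = [8 -2; -2 18]
y = z − H·x̄ = [4, -17]
S = H·P̄·Hᵀ + R = [220 -66; -66 73]
K = P̄·Hᵀ·S⁻¹ = [-1/532 87/266; 101/308 3/14]
x' = x̄ + K·y = [-151/266, 103/154]
P' = (I − K·H)·P̄ = [29/266 1/14; 1/14 41/154]

x' = [-151/266, 103/154]
P' = [29/266 1/14; 1/14 41/154]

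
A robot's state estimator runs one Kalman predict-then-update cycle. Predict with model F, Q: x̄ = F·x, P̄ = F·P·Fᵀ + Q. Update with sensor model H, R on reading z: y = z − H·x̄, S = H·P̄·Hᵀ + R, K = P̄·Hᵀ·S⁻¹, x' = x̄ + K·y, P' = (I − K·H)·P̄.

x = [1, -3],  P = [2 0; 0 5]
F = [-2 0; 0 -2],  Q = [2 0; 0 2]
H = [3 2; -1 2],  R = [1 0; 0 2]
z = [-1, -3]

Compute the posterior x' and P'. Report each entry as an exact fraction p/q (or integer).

x̄ = F·x = [-2, 6]
P̄ = F·P·Fᵀ + Q = [10 0; 0 22]
y = z − H·x̄ = [-7, -17]
S = H·P̄·Hᵀ + R = [179 58; 58 100]
K = P̄·Hᵀ·S⁻¹ = [895/3634 -1765/7268; 231/1817 1331/3634]
x' = x̄ + K·y = [2939/7268, -4057/3634]
P' = (I − K·H)·P̄ = [665/3634 -275/1817; -275/1817 528/1817]

x' = [2939/7268, -4057/3634]
P' = [665/3634 -275/1817; -275/1817 528/1817]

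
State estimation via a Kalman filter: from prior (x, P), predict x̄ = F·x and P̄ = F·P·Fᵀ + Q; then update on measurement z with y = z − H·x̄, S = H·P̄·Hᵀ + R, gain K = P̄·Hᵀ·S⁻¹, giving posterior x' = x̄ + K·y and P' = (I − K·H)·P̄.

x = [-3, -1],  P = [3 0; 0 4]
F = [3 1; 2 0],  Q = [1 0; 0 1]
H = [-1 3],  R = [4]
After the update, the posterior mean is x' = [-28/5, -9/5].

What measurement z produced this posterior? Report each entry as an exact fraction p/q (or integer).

x̄ = F·x = [-10, -6]
P̄ = F·P·Fᵀ + Q = [32 18; 18 13]
S = H·P̄·Hᵀ + R = [45]
K = P̄·Hᵀ·S⁻¹ = [22/45; 7/15]
x' − x̄ = [22/5, 21/5] = K·y
y = (KᵀK)⁻¹·Kᵀ·(x' − x̄) = [9]
z = y + H·x̄ = [9] + [-8] = [1]

z = [1]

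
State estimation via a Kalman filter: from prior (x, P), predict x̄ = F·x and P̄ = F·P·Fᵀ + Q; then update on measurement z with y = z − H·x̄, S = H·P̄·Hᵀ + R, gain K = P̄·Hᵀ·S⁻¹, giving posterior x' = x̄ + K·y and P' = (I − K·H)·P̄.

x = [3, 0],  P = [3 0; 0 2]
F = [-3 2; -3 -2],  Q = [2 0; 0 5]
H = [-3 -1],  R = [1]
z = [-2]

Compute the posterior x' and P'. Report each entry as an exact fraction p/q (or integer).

x̄ = F·x = [-9, -9]
P̄ = F·P·Fᵀ + Q = [37 19; 19 40]
y = z − H·x̄ = [-38]
S = H·P̄·Hᵀ + R = [488]
K = P̄·Hᵀ·S⁻¹ = [-65/244; -97/488]
x' = x̄ + K·y = [137/122, -353/244]
P' = (I − K·H)·P̄ = [289/122 -1669/244; -1669/244 10111/488]

x' = [137/122, -353/244]
P' = [289/122 -1669/244; -1669/244 10111/488]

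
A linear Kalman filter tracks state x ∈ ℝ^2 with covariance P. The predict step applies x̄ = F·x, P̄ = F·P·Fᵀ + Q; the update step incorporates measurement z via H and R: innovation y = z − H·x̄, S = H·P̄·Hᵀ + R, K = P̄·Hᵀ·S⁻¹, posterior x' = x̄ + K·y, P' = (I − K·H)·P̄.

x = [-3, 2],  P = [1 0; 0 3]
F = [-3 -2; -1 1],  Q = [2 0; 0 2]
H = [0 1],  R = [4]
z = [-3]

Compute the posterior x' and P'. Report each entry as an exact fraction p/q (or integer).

x' = [37/5, 1/5]
P' = [221/10 -6/5; -6/5 12/5]

x̄ = F·x = [5, 5]
P̄ = F·P·Fᵀ + Q = [23 -3; -3 6]
y = z − H·x̄ = [-8]
S = H·P̄·Hᵀ + R = [10]
K = P̄·Hᵀ·S⁻¹ = [-3/10; 3/5]
x' = x̄ + K·y = [37/5, 1/5]
P' = (I − K·H)·P̄ = [221/10 -6/5; -6/5 12/5]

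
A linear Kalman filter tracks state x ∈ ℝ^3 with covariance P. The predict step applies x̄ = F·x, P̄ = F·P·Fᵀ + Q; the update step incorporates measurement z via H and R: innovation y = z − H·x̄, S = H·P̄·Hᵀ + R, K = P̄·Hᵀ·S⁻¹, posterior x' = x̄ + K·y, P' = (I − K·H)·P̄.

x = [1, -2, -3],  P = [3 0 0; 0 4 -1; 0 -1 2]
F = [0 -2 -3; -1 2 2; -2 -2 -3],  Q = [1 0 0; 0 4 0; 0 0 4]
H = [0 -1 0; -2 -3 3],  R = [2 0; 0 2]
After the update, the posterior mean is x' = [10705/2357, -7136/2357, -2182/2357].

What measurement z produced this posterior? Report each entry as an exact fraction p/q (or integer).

x̄ = F·x = [13, -11, 11]
P̄ = F·P·Fᵀ + Q = [23 -18 22; -18 23 -12; 22 -12 38]
S = H·P̄·Hᵀ + R = [25 69; 69 379]
K = P̄·Hᵀ·S⁻¹ = [858/2357 304/2357; -1978/2357 -69/2357; -1383/2357 911/2357]
x' − x̄ = [-19936/2357, 18791/2357, -28109/2357] = K·y
y = (KᵀK)⁻¹·Kᵀ·(x' − x̄) = [-8, -43]
z = y + H·x̄ = [-8, -43] + [11, 40] = [3, -3]

z = [3, -3]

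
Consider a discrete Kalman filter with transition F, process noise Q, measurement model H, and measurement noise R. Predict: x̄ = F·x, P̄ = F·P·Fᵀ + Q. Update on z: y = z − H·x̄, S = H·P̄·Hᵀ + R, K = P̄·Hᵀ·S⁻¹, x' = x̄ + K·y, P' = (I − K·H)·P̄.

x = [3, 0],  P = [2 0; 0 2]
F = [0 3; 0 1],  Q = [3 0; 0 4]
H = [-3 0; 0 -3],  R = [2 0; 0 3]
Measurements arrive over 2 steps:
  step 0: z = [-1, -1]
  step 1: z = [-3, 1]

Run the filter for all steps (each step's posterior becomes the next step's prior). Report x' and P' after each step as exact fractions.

step 0: x̄ = F·x = [0, 0]
step 0: P̄ = F·P·Fᵀ + Q = [21 6; 6 6]
step 0: y = z − H·x̄ = [-1, -1]
step 0: S = H·P̄·Hᵀ + R = [191 54; 54 57]
step 0: K = P̄·Hᵀ·S⁻¹ = [-873/2657 -12/2657; -18/2657 -822/2657]
step 0: x' = x̄ + K·y = [885/2657, 840/2657]
step 0: P' = (I − K·H)·P̄ = [582/2657 12/2657; 12/2657 822/2657]
step 1: x̄ = F·x = [2520/2657, 840/2657]
step 1: P̄ = F·P·Fᵀ + Q = [15369/2657 2466/2657; 2466/2657 11450/2657]
step 1: y = z − H·x̄ = [-411/2657, 5177/2657]
step 1: S = H·P̄·Hᵀ + R = [143635/2657 22194/2657; 22194/2657 111021/2657]
step 1: K = P̄·Hᵀ·S⁻¹ = [-621585/1938769 -4932/1938769; -7398/1938769 -598378/1938769]
step 1: x' = x̄ + K·y = [275049/276967, -78832/276967]
step 1: P' = (I − K·H)·P̄ = [414390/1938769 4932/1938769; 4932/1938769 598378/1938769]

step 0: x' = [885/2657, 840/2657], P' = [582/2657 12/2657; 12/2657 822/2657]
step 1: x' = [275049/276967, -78832/276967], P' = [414390/1938769 4932/1938769; 4932/1938769 598378/1938769]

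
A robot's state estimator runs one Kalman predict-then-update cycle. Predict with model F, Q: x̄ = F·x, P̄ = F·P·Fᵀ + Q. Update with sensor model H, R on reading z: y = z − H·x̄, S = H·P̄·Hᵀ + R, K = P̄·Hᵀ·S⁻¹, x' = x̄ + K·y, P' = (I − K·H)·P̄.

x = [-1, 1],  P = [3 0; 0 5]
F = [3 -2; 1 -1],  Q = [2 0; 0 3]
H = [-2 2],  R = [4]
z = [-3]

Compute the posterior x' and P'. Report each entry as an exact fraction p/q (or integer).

x̄ = F·x = [-5, -2]
P̄ = F·P·Fᵀ + Q = [49 19; 19 11]
y = z − H·x̄ = [-9]
S = H·P̄·Hᵀ + R = [92]
K = P̄·Hᵀ·S⁻¹ = [-15/23; -4/23]
x' = x̄ + K·y = [20/23, -10/23]
P' = (I − K·H)·P̄ = [227/23 197/23; 197/23 189/23]

x' = [20/23, -10/23]
P' = [227/23 197/23; 197/23 189/23]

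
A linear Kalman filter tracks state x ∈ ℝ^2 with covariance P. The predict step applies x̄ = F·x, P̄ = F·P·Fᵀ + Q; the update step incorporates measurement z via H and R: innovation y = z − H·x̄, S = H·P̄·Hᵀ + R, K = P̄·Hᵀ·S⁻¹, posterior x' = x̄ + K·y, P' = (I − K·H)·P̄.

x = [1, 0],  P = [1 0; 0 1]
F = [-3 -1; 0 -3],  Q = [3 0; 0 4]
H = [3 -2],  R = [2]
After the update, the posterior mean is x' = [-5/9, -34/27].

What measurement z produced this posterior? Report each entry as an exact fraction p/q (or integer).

x̄ = F·x = [-3, 0]
P̄ = F·P·Fᵀ + Q = [13 3; 3 13]
S = H·P̄·Hᵀ + R = [135]
K = P̄·Hᵀ·S⁻¹ = [11/45; -17/135]
x' − x̄ = [22/9, -34/27] = K·y
y = (KᵀK)⁻¹·Kᵀ·(x' − x̄) = [10]
z = y + H·x̄ = [10] + [-9] = [1]

z = [1]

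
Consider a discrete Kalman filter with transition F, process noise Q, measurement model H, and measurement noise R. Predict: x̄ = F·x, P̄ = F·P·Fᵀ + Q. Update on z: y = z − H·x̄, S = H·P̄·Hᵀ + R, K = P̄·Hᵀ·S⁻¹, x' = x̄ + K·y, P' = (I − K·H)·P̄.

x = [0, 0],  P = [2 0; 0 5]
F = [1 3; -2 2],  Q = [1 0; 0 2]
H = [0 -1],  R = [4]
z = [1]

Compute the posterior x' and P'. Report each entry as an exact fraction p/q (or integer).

x̄ = F·x = [0, 0]
P̄ = F·P·Fᵀ + Q = [48 26; 26 30]
y = z − H·x̄ = [1]
S = H·P̄·Hᵀ + R = [34]
K = P̄·Hᵀ·S⁻¹ = [-13/17; -15/17]
x' = x̄ + K·y = [-13/17, -15/17]
P' = (I − K·H)·P̄ = [478/17 52/17; 52/17 60/17]

x' = [-13/17, -15/17]
P' = [478/17 52/17; 52/17 60/17]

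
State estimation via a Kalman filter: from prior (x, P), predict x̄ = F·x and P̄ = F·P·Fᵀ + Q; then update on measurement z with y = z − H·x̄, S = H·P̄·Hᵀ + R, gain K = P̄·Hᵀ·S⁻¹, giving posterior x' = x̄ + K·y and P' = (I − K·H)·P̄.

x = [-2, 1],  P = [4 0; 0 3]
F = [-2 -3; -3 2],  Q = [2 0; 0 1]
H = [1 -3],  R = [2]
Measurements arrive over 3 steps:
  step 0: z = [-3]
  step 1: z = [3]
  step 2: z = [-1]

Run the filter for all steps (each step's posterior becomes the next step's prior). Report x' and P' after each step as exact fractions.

step 0: x' = [248/113, 199/113], P' = [19611/452 6519/452; 6519/452 2267/452]
step 1: x' = [-997913/82262, -414637/82262], P' = [10487969/329048 3650655/329048; 3650655/329048 1341361/329048]
step 2: x' = [477497603/41713954, 175184783/41713954], P' = [5515098099/166855816 1918971825/166855816; 1918971825/166855816 703458699/166855816]

step 0: x̄ = F·x = [1, 8]
step 0: P̄ = F·P·Fᵀ + Q = [45 6; 6 49]
step 0: y = z − H·x̄ = [20]
step 0: S = H·P̄·Hᵀ + R = [452]
step 0: K = P̄·Hᵀ·S⁻¹ = [27/452; -141/452]
step 0: x' = x̄ + K·y = [248/113, 199/113]
step 0: P' = (I − K·H)·P̄ = [19611/452 6519/452; 6519/452 2267/452]
step 1: x̄ = F·x = [-1093/113, -346/113]
step 1: P̄ = F·P·Fᵀ + Q = [177979/452 136659/452; 136659/452 107791/452]
step 1: y = z − H·x̄ = [394/113]
step 1: S = H·P̄·Hᵀ + R = [82262/113]
step 1: K = P̄·Hᵀ·S⁻¹ = [-115999/164524; -93357/164524]
step 1: x' = x̄ + K·y = [-997913/82262, -414637/82262]
step 1: P' = (I − K·H)·P̄ = [10487969/329048 3650655/329048; 3650655/329048 1341361/329048]
step 2: x̄ = F·x = [3239737/82262, 2164465/82262]
step 2: P̄ = F·P·Fᵀ + Q = [98490081/329048 73132923/329048; 73132923/329048 56278353/329048]
step 2: y = z − H·x̄ = [1585698/41131]
step 2: S = H·P̄·Hᵀ + R = [20856977/41131]
step 2: K = P̄·Hᵀ·S⁻¹ = [-15113586/20856977; -11962767/20856977]
step 2: x' = x̄ + K·y = [477497603/41713954, 175184783/41713954]
step 2: P' = (I − K·H)·P̄ = [5515098099/166855816 1918971825/166855816; 1918971825/166855816 703458699/166855816]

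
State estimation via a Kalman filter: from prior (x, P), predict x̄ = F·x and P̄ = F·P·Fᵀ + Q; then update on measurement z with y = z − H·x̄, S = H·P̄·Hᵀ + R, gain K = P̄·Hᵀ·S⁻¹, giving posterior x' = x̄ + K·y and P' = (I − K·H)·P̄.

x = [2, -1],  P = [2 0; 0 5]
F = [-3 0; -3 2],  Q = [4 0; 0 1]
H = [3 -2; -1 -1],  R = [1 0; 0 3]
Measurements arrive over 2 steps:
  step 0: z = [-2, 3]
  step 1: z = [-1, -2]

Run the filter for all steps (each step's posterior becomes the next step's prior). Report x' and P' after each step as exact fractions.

step 0: x̄ = F·x = [-6, -8]
step 0: P̄ = F·P·Fᵀ + Q = [22 18; 18 39]
step 0: y = z − H·x̄ = [0, -11]
step 0: S = H·P̄·Hᵀ + R = [139 -6; -6 100]
step 0: K = P̄·Hᵀ·S⁻¹ = [345/1733 -1345/3466; -1371/6932 -8067/13864]
step 0: x' = x̄ + K·y = [-6001/3466, -22175/13864]
step 0: P' = (I − K·H)·P̄ = [876/1733 2283/3466; 2283/3466 15069/13864]
step 1: x̄ = F·x = [18003/3466, 13831/6932]
step 1: P̄ = F·P·Fᵀ + Q = [14816/1733 1035/1733; 1035/1733 6907/3466]
step 1: y = z − H·x̄ = [-21822/1733, 35973/6932]
step 1: S = H·P̄·Hᵀ + R = [136471/1733 -38576/1733; -38576/1733 51077/3466]
step 1: K = P̄·Hᵀ·S⁻¹ = [543338/2304855 -609842/2304855; -311882/2304855 -876187/2304855]
step 1: x' = x̄ + K·y = [131024/153657, 530543/307314]
step 1: P' = (I − K·H)·P̄ = [840478/2304855 989048/2304855; 989048/2304855 1639513/2304855]

step 0: x' = [-6001/3466, -22175/13864], P' = [876/1733 2283/3466; 2283/3466 15069/13864]
step 1: x' = [131024/153657, 530543/307314], P' = [840478/2304855 989048/2304855; 989048/2304855 1639513/2304855]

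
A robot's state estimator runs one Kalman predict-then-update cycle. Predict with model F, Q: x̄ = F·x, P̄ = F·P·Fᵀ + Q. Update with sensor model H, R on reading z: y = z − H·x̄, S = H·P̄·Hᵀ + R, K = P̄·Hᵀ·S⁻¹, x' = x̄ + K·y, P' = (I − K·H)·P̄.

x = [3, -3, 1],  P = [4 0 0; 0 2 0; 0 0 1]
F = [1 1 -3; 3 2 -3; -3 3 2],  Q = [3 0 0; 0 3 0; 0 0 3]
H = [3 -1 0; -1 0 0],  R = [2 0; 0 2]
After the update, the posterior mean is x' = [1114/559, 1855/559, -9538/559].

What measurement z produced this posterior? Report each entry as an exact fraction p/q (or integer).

x̄ = F·x = [-3, 0, -16]
P̄ = F·P·Fᵀ + Q = [18 25 -12; 25 56 -30; -12 -30 61]
S = H·P̄·Hᵀ + R = [70 -29; -29 20]
K = P̄·Hᵀ·S⁻¹ = [58/559 -419/559; -345/559 -1199/559; 228/559 666/559]
x' − x̄ = [2791/559, 1855/559, -594/559] = K·y
y = (KᵀK)⁻¹·Kᵀ·(x' − x̄) = [12, -5]
z = y + H·x̄ = [12, -5] + [-9, 3] = [3, -2]

z = [3, -2]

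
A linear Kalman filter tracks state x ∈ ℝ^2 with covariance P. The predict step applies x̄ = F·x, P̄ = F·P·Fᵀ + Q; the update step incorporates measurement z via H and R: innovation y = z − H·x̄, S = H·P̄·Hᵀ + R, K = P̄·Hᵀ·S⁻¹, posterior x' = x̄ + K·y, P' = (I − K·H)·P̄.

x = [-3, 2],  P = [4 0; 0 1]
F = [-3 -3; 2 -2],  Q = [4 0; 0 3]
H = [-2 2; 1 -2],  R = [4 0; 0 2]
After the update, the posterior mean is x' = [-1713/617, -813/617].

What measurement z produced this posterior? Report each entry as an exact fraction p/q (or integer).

z = [2, -1]

x̄ = F·x = [3, -10]
P̄ = F·P·Fᵀ + Q = [49 -18; -18 23]
S = H·P̄·Hᵀ + R = [436 -298; -298 215]
K = P̄·Hᵀ·S⁻¹ = [-435/617 -359/617; -721/2468 -867/1234]
x' − x̄ = [-3564/617, 5357/617] = K·y
y = (KᵀK)⁻¹·Kᵀ·(x' − x̄) = [28, -24]
z = y + H·x̄ = [28, -24] + [-26, 23] = [2, -1]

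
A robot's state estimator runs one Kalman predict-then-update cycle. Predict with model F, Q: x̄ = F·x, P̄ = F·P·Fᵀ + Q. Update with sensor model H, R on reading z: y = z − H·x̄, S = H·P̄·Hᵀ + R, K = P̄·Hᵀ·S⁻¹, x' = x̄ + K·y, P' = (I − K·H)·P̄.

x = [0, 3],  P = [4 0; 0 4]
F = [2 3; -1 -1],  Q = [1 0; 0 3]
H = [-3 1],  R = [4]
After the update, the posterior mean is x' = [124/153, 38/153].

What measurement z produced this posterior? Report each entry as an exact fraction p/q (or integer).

z = [-2]

x̄ = F·x = [9, -3]
P̄ = F·P·Fᵀ + Q = [53 -20; -20 11]
S = H·P̄·Hᵀ + R = [612]
K = P̄·Hᵀ·S⁻¹ = [-179/612; 71/612]
x' − x̄ = [-1253/153, 497/153] = K·y
y = (KᵀK)⁻¹·Kᵀ·(x' − x̄) = [28]
z = y + H·x̄ = [28] + [-30] = [-2]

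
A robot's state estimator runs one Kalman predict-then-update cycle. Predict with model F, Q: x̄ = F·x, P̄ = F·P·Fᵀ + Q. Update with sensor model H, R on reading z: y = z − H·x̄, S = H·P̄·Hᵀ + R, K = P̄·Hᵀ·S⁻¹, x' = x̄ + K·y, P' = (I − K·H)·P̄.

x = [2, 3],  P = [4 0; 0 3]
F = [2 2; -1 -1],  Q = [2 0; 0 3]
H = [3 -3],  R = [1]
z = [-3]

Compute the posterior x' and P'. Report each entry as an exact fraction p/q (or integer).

x' = [-206/613, 391/613]
P' = [966/613 922/613; 922/613 946/613]

x̄ = F·x = [10, -5]
P̄ = F·P·Fᵀ + Q = [30 -14; -14 10]
y = z − H·x̄ = [-48]
S = H·P̄·Hᵀ + R = [613]
K = P̄·Hᵀ·S⁻¹ = [132/613; -72/613]
x' = x̄ + K·y = [-206/613, 391/613]
P' = (I − K·H)·P̄ = [966/613 922/613; 922/613 946/613]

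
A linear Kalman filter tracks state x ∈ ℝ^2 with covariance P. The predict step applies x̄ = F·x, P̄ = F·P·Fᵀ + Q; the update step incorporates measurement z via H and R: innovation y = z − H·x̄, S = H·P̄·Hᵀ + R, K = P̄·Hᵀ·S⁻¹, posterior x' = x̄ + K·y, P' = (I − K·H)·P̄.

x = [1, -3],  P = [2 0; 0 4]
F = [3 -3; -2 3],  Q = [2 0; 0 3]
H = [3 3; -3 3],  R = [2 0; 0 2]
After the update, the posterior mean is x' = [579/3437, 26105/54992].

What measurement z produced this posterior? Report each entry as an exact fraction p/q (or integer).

z = [2, 1]

x̄ = F·x = [12, -11]
P̄ = F·P·Fᵀ + Q = [56 -48; -48 47]
S = H·P̄·Hᵀ + R = [65 -81; -81 1793]
K = P̄·Hᵀ·S⁻¹ = [555/3437 -573/3437; 8853/54992 9141/54992]
x' − x̄ = [-40665/3437, 631017/54992] = K·y
y = (KᵀK)⁻¹·Kᵀ·(x' − x̄) = [-1, 70]
z = y + H·x̄ = [-1, 70] + [3, -69] = [2, 1]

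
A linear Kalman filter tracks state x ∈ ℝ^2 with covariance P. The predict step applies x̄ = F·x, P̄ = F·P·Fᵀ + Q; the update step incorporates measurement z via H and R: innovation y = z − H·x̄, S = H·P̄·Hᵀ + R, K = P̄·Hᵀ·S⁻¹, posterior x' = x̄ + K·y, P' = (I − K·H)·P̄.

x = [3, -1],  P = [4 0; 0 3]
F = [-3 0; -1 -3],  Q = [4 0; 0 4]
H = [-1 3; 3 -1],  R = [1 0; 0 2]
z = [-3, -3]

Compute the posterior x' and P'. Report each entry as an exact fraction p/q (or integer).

x̄ = F·x = [-9, 0]
P̄ = F·P·Fᵀ + Q = [40 12; 12 35]
y = z − H·x̄ = [-12, 24]
S = H·P̄·Hᵀ + R = [284 -105; -105 325]
K = P̄·Hᵀ·S⁻¹ = [2008/16255 30252/81275; 6066/16255 10049/81275]
x' = x̄ + K·y = [-125907/81275, -122784/81275]
P' = (I − K·H)·P̄ = [23944/81275 11328/81275; 11328/81275 13886/81275]

x' = [-125907/81275, -122784/81275]
P' = [23944/81275 11328/81275; 11328/81275 13886/81275]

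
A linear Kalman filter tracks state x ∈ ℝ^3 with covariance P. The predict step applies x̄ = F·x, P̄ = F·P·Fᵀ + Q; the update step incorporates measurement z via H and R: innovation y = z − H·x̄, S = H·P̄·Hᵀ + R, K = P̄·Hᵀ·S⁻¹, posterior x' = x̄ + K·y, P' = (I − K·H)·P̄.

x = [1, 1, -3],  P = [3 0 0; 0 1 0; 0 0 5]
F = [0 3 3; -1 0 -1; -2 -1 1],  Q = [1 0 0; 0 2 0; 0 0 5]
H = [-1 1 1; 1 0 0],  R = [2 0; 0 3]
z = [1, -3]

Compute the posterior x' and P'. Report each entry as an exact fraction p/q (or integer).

x' = [-1917/580, 1029/580, -606/145]
P' = [3039/1160 57/1160 351/145; 57/1160 3591/1160 -362/145; 351/145 -362/145 887/145]

x̄ = F·x = [-6, 2, -6]
P̄ = F·P·Fᵀ + Q = [55 -15 12; -15 10 1; 12 1 23]
y = z − H·x̄ = [-1, 3]
S = H·P̄·Hᵀ + R = [98 -58; -58 58]
K = P̄·Hᵀ·S⁻¹ = [-3/40 1013/1160; 11/40 19/1160; 3/5 117/145]
x' = x̄ + K·y = [-1917/580, 1029/580, -606/145]
P' = (I − K·H)·P̄ = [3039/1160 57/1160 351/145; 57/1160 3591/1160 -362/145; 351/145 -362/145 887/145]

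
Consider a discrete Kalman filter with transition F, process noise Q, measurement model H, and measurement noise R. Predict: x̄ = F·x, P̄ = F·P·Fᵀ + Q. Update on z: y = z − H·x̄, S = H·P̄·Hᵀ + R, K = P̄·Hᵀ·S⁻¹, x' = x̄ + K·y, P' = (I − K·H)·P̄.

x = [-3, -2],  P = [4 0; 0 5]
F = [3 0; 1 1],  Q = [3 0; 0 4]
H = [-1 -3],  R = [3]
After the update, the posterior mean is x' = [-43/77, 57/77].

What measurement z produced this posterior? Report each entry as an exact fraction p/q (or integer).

z = [-2]

x̄ = F·x = [-9, -5]
P̄ = F·P·Fᵀ + Q = [39 12; 12 13]
S = H·P̄·Hᵀ + R = [231]
K = P̄·Hᵀ·S⁻¹ = [-25/77; -17/77]
x' − x̄ = [650/77, 442/77] = K·y
y = (KᵀK)⁻¹·Kᵀ·(x' − x̄) = [-26]
z = y + H·x̄ = [-26] + [24] = [-2]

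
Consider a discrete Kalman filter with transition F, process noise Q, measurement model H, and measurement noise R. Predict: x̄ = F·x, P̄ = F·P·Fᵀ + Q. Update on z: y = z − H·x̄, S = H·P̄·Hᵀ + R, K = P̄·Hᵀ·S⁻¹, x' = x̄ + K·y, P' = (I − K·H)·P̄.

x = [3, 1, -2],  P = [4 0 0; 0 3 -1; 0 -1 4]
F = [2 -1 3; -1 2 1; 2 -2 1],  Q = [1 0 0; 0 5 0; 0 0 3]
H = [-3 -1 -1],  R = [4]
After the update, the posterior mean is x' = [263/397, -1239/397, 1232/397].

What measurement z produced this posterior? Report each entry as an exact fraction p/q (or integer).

z = [-2]

x̄ = F·x = [-1, -3, 2]
P̄ = F·P·Fᵀ + Q = [62 -7 41; -7 21 -16; 41 -16 39]
S = H·P̄·Hᵀ + R = [794]
K = P̄·Hᵀ·S⁻¹ = [-110/397; 8/397; -73/397]
x' − x̄ = [660/397, -48/397, 438/397] = K·y
y = (KᵀK)⁻¹·Kᵀ·(x' − x̄) = [-6]
z = y + H·x̄ = [-6] + [4] = [-2]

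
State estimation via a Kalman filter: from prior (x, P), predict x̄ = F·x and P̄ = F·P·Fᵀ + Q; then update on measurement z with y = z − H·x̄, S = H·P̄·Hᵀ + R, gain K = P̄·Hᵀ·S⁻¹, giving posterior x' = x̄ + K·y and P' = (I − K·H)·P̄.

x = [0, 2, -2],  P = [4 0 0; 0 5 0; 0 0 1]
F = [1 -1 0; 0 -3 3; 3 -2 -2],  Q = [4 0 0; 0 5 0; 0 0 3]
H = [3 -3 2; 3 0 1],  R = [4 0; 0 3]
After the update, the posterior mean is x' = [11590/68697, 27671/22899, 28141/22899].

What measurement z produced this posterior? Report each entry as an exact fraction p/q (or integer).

z = [-1, 2]

x̄ = F·x = [-2, -12, 0]
P̄ = F·P·Fᵀ + Q = [13 15 22; 15 59 24; 22 24 63]
S = H·P̄·Hᵀ + R = [610 234; 234 315]
K = P̄·Hᵀ·S⁻¹ = [-128/7633 14159/68697; -2367/7633 10291/22899; 423/7633 8435/22899]
x' − x̄ = [148984/68697, 302459/22899, 28141/22899] = K·y
y = (KᵀK)⁻¹·Kᵀ·(x' − x̄) = [-31, 8]
z = y + H·x̄ = [-31, 8] + [30, -6] = [-1, 2]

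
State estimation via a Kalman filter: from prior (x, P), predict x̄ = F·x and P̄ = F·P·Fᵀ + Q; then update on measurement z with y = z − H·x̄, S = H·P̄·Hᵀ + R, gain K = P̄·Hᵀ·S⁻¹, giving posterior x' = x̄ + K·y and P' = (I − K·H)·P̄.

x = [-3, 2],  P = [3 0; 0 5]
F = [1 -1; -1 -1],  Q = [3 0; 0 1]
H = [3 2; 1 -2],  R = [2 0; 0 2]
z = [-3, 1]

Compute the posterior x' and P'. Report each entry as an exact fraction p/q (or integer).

x̄ = F·x = [-5, 1]
P̄ = F·P·Fᵀ + Q = [11 2; 2 9]
y = z − H·x̄ = [10, 8]
S = H·P̄·Hᵀ + R = [161 -11; -11 41]
K = P̄·Hᵀ·S⁻¹ = [797/3240 767/3240; 101/810 -289/810]
x' = x̄ + K·y = [-349/540, -82/135]
P' = (I − K·H)·P̄ = [391/1620 -47/405; -47/405 121/405]

x' = [-349/540, -82/135]
P' = [391/1620 -47/405; -47/405 121/405]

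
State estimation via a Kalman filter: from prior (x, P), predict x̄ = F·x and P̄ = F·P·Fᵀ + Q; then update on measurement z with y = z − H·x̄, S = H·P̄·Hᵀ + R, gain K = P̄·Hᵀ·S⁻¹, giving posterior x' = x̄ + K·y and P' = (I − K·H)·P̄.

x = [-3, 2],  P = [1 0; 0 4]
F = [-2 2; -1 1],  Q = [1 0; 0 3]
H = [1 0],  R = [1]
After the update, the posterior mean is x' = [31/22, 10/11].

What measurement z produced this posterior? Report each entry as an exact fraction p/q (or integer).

z = [1]

x̄ = F·x = [10, 5]
P̄ = F·P·Fᵀ + Q = [21 10; 10 8]
S = H·P̄·Hᵀ + R = [22]
K = P̄·Hᵀ·S⁻¹ = [21/22; 5/11]
x' − x̄ = [-189/22, -45/11] = K·y
y = (KᵀK)⁻¹·Kᵀ·(x' − x̄) = [-9]
z = y + H·x̄ = [-9] + [10] = [1]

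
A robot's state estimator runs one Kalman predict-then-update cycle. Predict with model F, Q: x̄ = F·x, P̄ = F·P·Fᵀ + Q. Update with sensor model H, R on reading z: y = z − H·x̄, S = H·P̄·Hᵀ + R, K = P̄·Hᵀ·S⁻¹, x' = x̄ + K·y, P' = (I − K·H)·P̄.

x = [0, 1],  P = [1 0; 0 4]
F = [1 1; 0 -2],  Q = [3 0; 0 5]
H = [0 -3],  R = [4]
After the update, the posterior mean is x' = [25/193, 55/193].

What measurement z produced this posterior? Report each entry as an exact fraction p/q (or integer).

x̄ = F·x = [1, -2]
P̄ = F·P·Fᵀ + Q = [8 -8; -8 21]
S = H·P̄·Hᵀ + R = [193]
K = P̄·Hᵀ·S⁻¹ = [24/193; -63/193]
x' − x̄ = [-168/193, 441/193] = K·y
y = (KᵀK)⁻¹·Kᵀ·(x' − x̄) = [-7]
z = y + H·x̄ = [-7] + [6] = [-1]

z = [-1]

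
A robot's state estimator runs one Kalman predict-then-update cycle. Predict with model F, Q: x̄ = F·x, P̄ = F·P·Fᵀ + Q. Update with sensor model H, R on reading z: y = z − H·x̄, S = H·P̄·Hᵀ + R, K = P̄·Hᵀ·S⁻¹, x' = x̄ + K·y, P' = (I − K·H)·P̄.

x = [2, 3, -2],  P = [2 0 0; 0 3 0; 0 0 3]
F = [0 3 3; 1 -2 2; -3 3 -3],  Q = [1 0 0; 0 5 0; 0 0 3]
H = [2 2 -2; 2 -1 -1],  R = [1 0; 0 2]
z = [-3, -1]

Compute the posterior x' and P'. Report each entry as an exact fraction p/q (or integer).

x̄ = F·x = [3, -8, 9]
P̄ = F·P·Fᵀ + Q = [55 0 0; 0 31 -42; 0 -42 75]
y = z − H·x̄ = [25, -6]
S = H·P̄·Hᵀ + R = [981 308; 308 244]
K = P̄·Hᵀ·S⁻¹ = [-352/7225 7403/14450; 8059/36125 -34177/144500; -11733/36125 39699/144500]
x' = x̄ + K·y = [-9334/7225, -72519/72250, -55497/72250]
P' = (I − K·H)·P̄ = [5786/1445 21351/14450 79563/14450; 21351/14450 148991/144500 346383/144500; 79563/14450 346383/144500 1165479/144500]

x' = [-9334/7225, -72519/72250, -55497/72250]
P' = [5786/1445 21351/14450 79563/14450; 21351/14450 148991/144500 346383/144500; 79563/14450 346383/144500 1165479/144500]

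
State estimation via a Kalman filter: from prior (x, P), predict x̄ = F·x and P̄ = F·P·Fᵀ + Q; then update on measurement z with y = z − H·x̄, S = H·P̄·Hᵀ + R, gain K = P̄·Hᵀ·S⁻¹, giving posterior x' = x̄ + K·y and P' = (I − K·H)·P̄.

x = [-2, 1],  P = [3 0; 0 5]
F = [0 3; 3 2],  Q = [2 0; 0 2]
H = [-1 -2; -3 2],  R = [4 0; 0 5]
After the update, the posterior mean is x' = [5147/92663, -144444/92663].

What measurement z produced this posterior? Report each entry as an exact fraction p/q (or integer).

x̄ = F·x = [3, -4]
P̄ = F·P·Fᵀ + Q = [47 30; 30 49]
S = H·P̄·Hᵀ + R = [367 65; 65 264]
K = P̄·Hᵀ·S⁻¹ = [-22983/92663 -22772/92663; -34312/92663 11256/92663]
x' − x̄ = [-272842/92663, 226208/92663] = K·y
y = (KᵀK)⁻¹·Kᵀ·(x' − x̄) = [-2, 14]
z = y + H·x̄ = [-2, 14] + [5, -17] = [3, -3]

z = [3, -3]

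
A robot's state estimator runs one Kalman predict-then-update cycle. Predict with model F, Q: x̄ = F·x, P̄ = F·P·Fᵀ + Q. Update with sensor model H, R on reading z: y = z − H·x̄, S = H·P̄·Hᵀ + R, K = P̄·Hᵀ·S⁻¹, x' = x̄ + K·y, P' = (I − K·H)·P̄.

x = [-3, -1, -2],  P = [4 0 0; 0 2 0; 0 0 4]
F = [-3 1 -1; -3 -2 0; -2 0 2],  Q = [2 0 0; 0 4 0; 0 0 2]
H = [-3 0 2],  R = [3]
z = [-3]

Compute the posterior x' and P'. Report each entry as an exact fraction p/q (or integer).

x̄ = F·x = [10, 11, 2]
P̄ = F·P·Fᵀ + Q = [44 32 16; 32 48 24; 16 24 34]
y = z − H·x̄ = [23]
S = H·P̄·Hᵀ + R = [343]
K = P̄·Hᵀ·S⁻¹ = [-100/343; -48/343; 20/343]
x' = x̄ + K·y = [1130/343, 2669/343, 1146/343]
P' = (I − K·H)·P̄ = [5092/343 6176/343 7488/343; 6176/343 14160/343 9192/343; 7488/343 9192/343 11262/343]

x' = [1130/343, 2669/343, 1146/343]
P' = [5092/343 6176/343 7488/343; 6176/343 14160/343 9192/343; 7488/343 9192/343 11262/343]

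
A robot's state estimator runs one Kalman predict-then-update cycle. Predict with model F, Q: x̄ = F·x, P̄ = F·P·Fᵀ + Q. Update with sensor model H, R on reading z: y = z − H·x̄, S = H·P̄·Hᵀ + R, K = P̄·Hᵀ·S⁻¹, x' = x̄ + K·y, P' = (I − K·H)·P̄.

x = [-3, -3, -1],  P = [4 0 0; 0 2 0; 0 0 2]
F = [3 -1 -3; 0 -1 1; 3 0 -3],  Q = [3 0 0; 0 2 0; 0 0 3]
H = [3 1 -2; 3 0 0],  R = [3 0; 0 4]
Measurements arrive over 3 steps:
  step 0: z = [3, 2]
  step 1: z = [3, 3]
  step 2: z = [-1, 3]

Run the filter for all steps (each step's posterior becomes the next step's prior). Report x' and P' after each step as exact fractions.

step 0: x̄ = F·x = [-3, 2, -6]
step 0: P̄ = F·P·Fᵀ + Q = [59 -4 54; -4 6 -6; 54 -6 57]
step 0: y = z − H·x̄ = [-2, 11]
step 0: S = H·P̄·Hᵀ + R = [120 195; 195 535]
step 0: K = P̄·Hᵀ·S⁻¹ = [52/5235 571/1745; 74/349 -174/1745; -608/1745 150/349]
step 0: x' = x̄ + K·y = [3034/5235, 836/1745, -1004/1745]
step 0: P' = (I − K·H)·P̄ = [2284/5235 -232/1745 200/349; -232/1745 6162/1745 2178/1745; 200/349 2178/1745 3501/1745]
step 1: x̄ = F·x = [1042/349, -368/349, 6046/1745]
step 1: P̄ = F·P·Fᵀ + Q = [46218/1745 3711/1745 27591/1745; 3711/1745 8797/1745 -273/1745; 27591/1745 -273/1745 25596/1745]
step 1: y = z − H·x̄ = [3537/1745, -2079/349]
step 1: S = H·P̄·Hᵀ + R = [224644/1745 261549/1745; 261549/1745 422942/1745]
step 1: K = P̄·Hᵀ·S⁻¹ = [1743660/76227803 23911641/76227803; 16470875/76227803 -8179128/76227803; -24090909/76227803 29816280/76227803]
step 1: x' = x̄ + K·y = [88683479/76227803, 1730867/76227803, 37663909/76227803]
step 1: P' = (I − K·H)·P̄ = [31882188/76227803 -10905504/76227803 39755040/76227803; -10905504/76227803 243195747/76227803 80533305/76227803; 39755040/76227803 80533305/76227803 136035576/76227803]
step 2: x̄ = F·x = [151327843/76227803, 35933042/76227803, 153058710/76227803]
step 2: P̄ = F·P·Fᵀ + Q = [1816181166/76227803 148137261/76227803 1069985583/76227803; 148137261/76227803 370620319/76227803 -14525181/76227803; 1069985583/76227803 -14525181/76227803 1024352565/76227803]
step 2: y = z − H·x̄ = [-260026954/76227803, -225300120/76227803]
step 2: S = H·P̄·Hᵀ + R = [9149441776/76227803 10370128779/76227803; 10370128779/76227803 16650541706/76227803]
step 2: K = P̄·Hᵀ·S⁻¹ = [13826838372/587759180005 183720470967/587759180005; 123915716809/587759180005 -61488380016/587759180005; -186205661481/587759180005 229281323274/587759180005]
step 2: x' = x̄ + K·y = [576649626029/587759180005, 36100847648/587759180005, 1137682575048/587759180005]
step 2: P' = (I − K·H)·P̄ = [244960627956/587759180005 -81984506688/587759180005 305708431032/587759180005; -81984506688/587759180005 1844032836849/587759180005 613166083179/587759180005; 305708431032/587759180005 613166083179/587759180005 1044454180359/587759180005]

step 0: x' = [3034/5235, 836/1745, -1004/1745], P' = [2284/5235 -232/1745 200/349; -232/1745 6162/1745 2178/1745; 200/349 2178/1745 3501/1745]
step 1: x' = [88683479/76227803, 1730867/76227803, 37663909/76227803], P' = [31882188/76227803 -10905504/76227803 39755040/76227803; -10905504/76227803 243195747/76227803 80533305/76227803; 39755040/76227803 80533305/76227803 136035576/76227803]
step 2: x' = [576649626029/587759180005, 36100847648/587759180005, 1137682575048/587759180005], P' = [244960627956/587759180005 -81984506688/587759180005 305708431032/587759180005; -81984506688/587759180005 1844032836849/587759180005 613166083179/587759180005; 305708431032/587759180005 613166083179/587759180005 1044454180359/587759180005]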